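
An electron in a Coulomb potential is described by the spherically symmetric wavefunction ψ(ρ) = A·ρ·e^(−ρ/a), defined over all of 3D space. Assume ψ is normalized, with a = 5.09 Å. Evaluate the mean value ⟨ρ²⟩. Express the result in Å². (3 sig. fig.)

⟨ρ²⟩ = ∫ ρ^2 |ψ|² 4πρ² dρ over the full domain.
The ratio of the moment integral to the normalization integral gives ⟨ρ²⟩ = 15·a^2/2.
Putting a = 5.09 gives 194.3.

⟨ρ^2⟩ ≈ 194 Å^2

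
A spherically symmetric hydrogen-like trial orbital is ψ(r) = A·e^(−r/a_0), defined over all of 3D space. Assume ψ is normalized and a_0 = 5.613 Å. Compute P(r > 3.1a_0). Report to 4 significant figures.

P ≈ 0.05362

P = ∫ |ψ|² 4πr² dr over r > 3.1a_0.
Normalization gives A² = 1/(π·a_0^3).
In terms of u = r/a_0 (A², 4π and the length scale all cancel between numerator and denominator), P = [∫_{3.1}^{∞} u^2·e^(-2·u) du] / [∫_{0}^{∞} u^2·e^(-2·u) du].
With ∫ u^2·e^(-2·u) du = -(2·u^2 + 2·u + 1)·e^(-2·u)/4 + C, the region integral is 1321·e^(-31/5)/200 and the full one is 1/4.
Taking the ratio yields P = 0.053618.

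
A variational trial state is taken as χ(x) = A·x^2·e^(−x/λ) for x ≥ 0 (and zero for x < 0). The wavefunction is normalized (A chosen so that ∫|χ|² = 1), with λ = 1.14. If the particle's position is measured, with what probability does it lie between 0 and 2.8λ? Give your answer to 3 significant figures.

The probability is P = ∫ |χ|² dx over [0, 2.8λ].
With A² fixed by ∫|χ|² = 1, i.e. A² = (3·λ^5/4)^(−1), substitute and integrate.
In terms of u = x/λ (A² and the length scale cancel between numerator and denominator), P = [∫_{0}^{2.8} u^4·e^(-2·u) du] / [∫_{0}^{∞} u^4·e^(-2·u) du].
Using ∫ u^4·e^(-2·u) du = -(u^4/2 + u^3 + 3·u^2/2 + 3·u/2 + 3/4)·e^(-2·u), the numerator is ≈ 0.49339 and the denominator is 3/4.
This works out to P = 0.6578.

P ≈ 0.658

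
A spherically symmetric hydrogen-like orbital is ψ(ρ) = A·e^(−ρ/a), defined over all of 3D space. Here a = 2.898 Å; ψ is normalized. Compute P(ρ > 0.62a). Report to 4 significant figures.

P = ∫ |ψ|² 4πρ² dρ over ρ > 0.62a.
The full normalization integral is A²·[π·a^3] = 1, fixing A².
Let u = ρ/a; then A², 4π and the length scale all cancel, so P = ∫_{0.62}^{∞} u^2·e^(-2·u) du ÷ ∫_{0}^{∞} u^2·e^(-2·u) du.
An antiderivative of u^2·e^(-2·u) is -(2·u^2 + 2·u + 1)·e^(-2·u)/4; evaluating from 0.62 to ∞ gives 3761·e^(-31/25)/5000, while the full integral is 1/4.
This evaluates to P = 0.87070.

P ≈ 0.8707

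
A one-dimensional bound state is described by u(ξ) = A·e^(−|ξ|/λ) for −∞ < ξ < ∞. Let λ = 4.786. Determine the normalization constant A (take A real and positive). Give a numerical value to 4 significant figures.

A ≈ 0.4571

Require ∫ |u|² dξ = 1 over the whole domain.
Using ∫₀^∞ ξⁿ e^(−αξ) dξ = n!/αⁿ⁺¹, ∫|u|² dξ = A²·(λ).
So A² = (λ)^(−1).
Substituting λ = 4.786 gives A² = 0.20894, so A = 0.45710.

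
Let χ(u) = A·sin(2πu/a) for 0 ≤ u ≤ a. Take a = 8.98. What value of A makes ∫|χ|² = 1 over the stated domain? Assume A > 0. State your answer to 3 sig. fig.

A ≈ 0.472

Normalization requires ∫|χ|² du = 1, integrated from 0 to a.
Carrying out the integral gives A² · a/2.
Setting this equal to 1 gives A² = 1/(a/2).
Substituting a = 8.98 gives A² = 0.2227, so A = 0.4719.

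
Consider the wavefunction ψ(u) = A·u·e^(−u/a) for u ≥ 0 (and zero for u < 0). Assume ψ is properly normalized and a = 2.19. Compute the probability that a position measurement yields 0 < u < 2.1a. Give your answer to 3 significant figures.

The probability is P = ∫ |ψ|² du over [0, 2.1a].
The normalization integral ∫|ψ|²du over the whole domain equals a^3/4·A², and A² cancels in the ratio.
In terms of t = u/a (A² and the length scale cancel between numerator and denominator), P = [∫_{0}^{2.1} t^2·e^(-2·t) dt] / [∫_{0}^{∞} t^2·e^(-2·t) dt].
Using ∫ t^2·e^(-2·t) dt = -(2·t^2 + 2·t + 1)·e^(-2·t)/4, the numerator is 1/4 - 701·e^(-21/5)/200 and the denominator is 1/4.
Evaluating gives P = 0.7898.

P ≈ 0.790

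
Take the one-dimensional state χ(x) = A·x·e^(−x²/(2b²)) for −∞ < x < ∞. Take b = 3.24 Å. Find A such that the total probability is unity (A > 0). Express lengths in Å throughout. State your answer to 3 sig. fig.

Require ∫ |χ|² dx = 1 over the whole domain.
Using the Gaussian integral ∫_{−∞}^{∞} e^(−αx²) dx = √(π/α), with χ = A·x·e^(−x²/(2b²)), the integral evaluates to A²·[√(π)·b^3/2].
With b = 3.24: A² = 0.03318 and A = 0.1821.

A ≈ 0.182 Å^(-3/2)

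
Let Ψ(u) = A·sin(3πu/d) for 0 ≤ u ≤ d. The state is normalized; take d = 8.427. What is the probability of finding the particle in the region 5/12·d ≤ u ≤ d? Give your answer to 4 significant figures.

|Ψ|² is the probability density, so P = ∫_{5/12·d}^{d} |Ψ|² du.
Since A² = 1/(d/2), this is the region integral divided by the full normalization integral.
In terms of t = u/d (A² and the length scale cancel between numerator and denominator), P = [∫_{5/12}^{1} sin(3·π·t)^2 dt] / [∫_{0}^{1} sin(3·π·t)^2 dt].
With ∫ sin(3·π·t)^2 dt = t/2 - sin(6·π·t)/(12·π) + C, the region integral is 1/(12·π) + 7/24 and the full one is 1/2.
This works out to P = (2 + 7·π)/(12·π).

P ≈ 0.6364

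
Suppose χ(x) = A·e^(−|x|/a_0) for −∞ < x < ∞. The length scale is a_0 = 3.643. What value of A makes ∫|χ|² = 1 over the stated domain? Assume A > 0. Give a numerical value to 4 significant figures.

Normalization requires ∫|χ|² dx = 1, integrated from −∞ to ∞.
Recall ∫₀^∞ x^m e^(−x/β) dx = m!·β^(m+1), carrying out the integral gives A² · a_0.
So A² = (a_0)^(−1).
With a_0 = 3.643: A² = 0.27450 and A = 0.52393.

A ≈ 0.5239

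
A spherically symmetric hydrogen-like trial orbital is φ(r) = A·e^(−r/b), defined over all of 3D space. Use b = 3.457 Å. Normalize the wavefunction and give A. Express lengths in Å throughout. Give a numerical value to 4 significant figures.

A ≈ 0.08778 Å^(-3/2)

We need A² ∫|f|² 4πr² dr = 1, taking the integral from 0 to ∞.
(Spherical symmetry: dV = 4πr² dr.)
Carrying out the integral gives A² · π·b^3.
Plugging in b = 3.457 yields A = 0.087776.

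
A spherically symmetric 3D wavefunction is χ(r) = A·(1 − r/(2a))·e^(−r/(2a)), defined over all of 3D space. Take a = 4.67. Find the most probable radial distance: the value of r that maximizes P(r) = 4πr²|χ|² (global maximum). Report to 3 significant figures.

Differentiate P(r) = 4πr²|χ|² with respect to r and set to zero.
Solving yields r = a·(√(5) + 3).
With a = 4.67, the most probable radial distance is 24.45.

r ≈ 24.5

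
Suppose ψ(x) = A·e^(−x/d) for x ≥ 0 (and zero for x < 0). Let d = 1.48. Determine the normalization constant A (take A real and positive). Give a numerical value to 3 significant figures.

Require ∫ |ψ|² dx = 1 over the whole domain.
Using ∫₀^∞ xⁿ e^(−αx) dx = n!/αⁿ⁺¹, the integral (without the A² prefactor) comes out to d/2.
Setting this equal to 1 gives A² = 1/(d/2).
Plugging in d = 1.48 yields A = 1.162.

A ≈ 1.16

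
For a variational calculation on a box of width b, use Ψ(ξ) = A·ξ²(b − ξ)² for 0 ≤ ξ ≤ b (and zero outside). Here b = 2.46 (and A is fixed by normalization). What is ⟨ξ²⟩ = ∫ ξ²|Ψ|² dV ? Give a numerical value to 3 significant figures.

By definition ⟨ξ²⟩ = ∫ ξ^2 |Ψ(ξ)|² dξ.
Since the A² factors cancel between numerator and denominator, ⟨ξ²⟩ = 3·b^2/11.
With b = 2.46, ⟨ξ^2⟩ = 1.650.

⟨ξ^2⟩ ≈ 1.65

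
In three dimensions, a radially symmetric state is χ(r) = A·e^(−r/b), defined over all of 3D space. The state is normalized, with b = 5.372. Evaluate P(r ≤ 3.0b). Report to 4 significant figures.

P = ∫ |χ|² 4πr² dr over r ≤ 3.0b.
A² is fixed by ∫₀^∞ 4πr²|χ|² dr = 1, i.e. A² = (π·b^3)^(−1).
Substituting u = r/b, A², 4π and the length scale all cancel in the ratio: P = ∫_{0}^{3.0} u^2·e^(-2·u) du / ∫_{0}^{∞} u^2·e^(-2·u) du.
Using ∫ u^2·e^(-2·u) du = -(2·u^2 + 2·u + 1)·e^(-2·u)/4, the numerator is 1/4 - 25·e^(-6)/4 and the denominator is 1/4.
The region integral divided by the full integral gives P = 0.93803.

P ≈ 0.9380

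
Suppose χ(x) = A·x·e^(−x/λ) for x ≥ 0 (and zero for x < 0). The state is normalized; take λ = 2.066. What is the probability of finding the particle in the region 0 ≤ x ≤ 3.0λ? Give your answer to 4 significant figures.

P ≈ 0.9380

P = ∫_{0}^{3.0λ} |χ(x)|² dx.
Since A² = 1/(λ^3/4), this is the region integral divided by the full normalization integral.
Substituting u = x/λ, A² and the length scale cancel in the ratio: P = ∫_{0}^{3.0} u^2·e^(-2·u) du / ∫_{0}^{∞} u^2·e^(-2·u) du.
With ∫ u^2·e^(-2·u) du = -(2·u^2 + 2·u + 1)·e^(-2·u)/4 + C, the region integral is 1/4 - 25·e^(-6)/4 and the full one is 1/4.
This works out to P = 0.93803.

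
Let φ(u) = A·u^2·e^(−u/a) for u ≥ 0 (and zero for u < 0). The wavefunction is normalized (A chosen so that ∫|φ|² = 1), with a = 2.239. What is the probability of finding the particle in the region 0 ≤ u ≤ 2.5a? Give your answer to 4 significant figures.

P ≈ 0.5595

P = ∫_{0}^{2.5a} |φ(u)|² du.
With A² fixed by ∫|φ|² = 1, i.e. A² = (3·a^5/4)^(−1), substitute and integrate.
Let t = u/a; then A² and the length scale cancel, so P = ∫_{0}^{2.5} t^4·e^(-2·t) dt ÷ ∫_{0}^{∞} t^4·e^(-2·t) dt.
With ∫ t^4·e^(-2·t) dt = -(t^4/2 + t^3 + 3·t^2/2 + 3·t/2 + 3/4)·e^(-2·t) + C, the region integral is 3/4 - 1569·e^(-5)/32 and the full one is 3/4.
Evaluating gives P = 0.55951.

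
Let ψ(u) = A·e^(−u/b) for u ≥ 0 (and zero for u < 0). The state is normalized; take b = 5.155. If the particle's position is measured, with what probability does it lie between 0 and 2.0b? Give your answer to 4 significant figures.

The probability is P = ∫ |ψ|² du over [0, 2.0b].
Since A² = 1/(b/2), this is the region integral divided by the full normalization integral.
In terms of t = u/b (A² and the length scale cancel between numerator and denominator), P = [∫_{0}^{2.0} e^(-2·t) dt] / [∫_{0}^{∞} e^(-2·t) dt].
With ∫ e^(-2·t) dt = -e^(-2·t)/2 + C, the region integral is 1/2 - e^(-4)/2 and the full one is 1/2.
The result is P = 0.98168.

P ≈ 0.9817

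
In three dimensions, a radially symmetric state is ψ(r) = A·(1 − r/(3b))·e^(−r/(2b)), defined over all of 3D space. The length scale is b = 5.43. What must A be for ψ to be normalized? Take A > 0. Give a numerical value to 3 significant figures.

A ≈ 0.0273

Require ∫ |ψ|² 4πr² dr = 1 over the whole domain.
The angular integral contributes 4π, leaving ∫₀^∞ r²|ψ|² dr.
Carrying out the integral gives A² · 8·π·b^3/3.
Substituting b = 5.43 gives A² = 0.0007456, so A = 0.02730.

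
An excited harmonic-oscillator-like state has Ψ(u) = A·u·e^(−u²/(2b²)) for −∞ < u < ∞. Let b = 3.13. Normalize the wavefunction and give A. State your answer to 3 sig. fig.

Normalization requires ∫|Ψ|² du = 1, integrated from −∞ to ∞.
Differentiating ∫e^(−αu²) du = √(π/α) under α to get the higher moments, with Ψ = A·u·e^(−u²/(2b²)), the integral evaluates to A²·[√(π)·b^3/2].
So A² = (√(π)·b^3/2)^(−1).
With b = 3.13: A² = 0.03680 and A = 0.1918.

A ≈ 0.192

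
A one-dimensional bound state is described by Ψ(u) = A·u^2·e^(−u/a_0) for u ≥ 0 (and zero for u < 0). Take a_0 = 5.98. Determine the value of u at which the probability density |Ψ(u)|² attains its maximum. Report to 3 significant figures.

u ≈ 12.0

Set d/du [|Ψ(u)|²] = 0 and solve for u > 0.
This gives u = 2·a_0.
With a_0 = 5.98, the most probable position is 11.96.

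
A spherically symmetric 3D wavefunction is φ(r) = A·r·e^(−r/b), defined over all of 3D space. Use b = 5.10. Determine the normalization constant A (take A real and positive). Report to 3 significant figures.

Normalization requires ∫|φ|² 4πr² dr = 1, integrated from 0 to ∞.
With φ = A·r·e^(−r/b), the integral evaluates to A²·[3·π·b^5].
Hence A² = 1/[3·π·b^5].
With b = 5.10: A² = 0.00003075 and A = 0.005545.

A ≈ 0.00555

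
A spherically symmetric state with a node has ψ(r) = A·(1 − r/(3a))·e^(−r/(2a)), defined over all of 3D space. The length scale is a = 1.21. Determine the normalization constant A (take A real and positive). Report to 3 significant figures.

A ≈ 0.260

Normalization requires ∫|ψ|² 4πr² dr = 1, integrated from 0 to ∞.
(Spherical symmetry: dV = 4πr² dr.)
With ψ = A·(1 − r/(3a))·e^(−r/(2a)), the integral evaluates to A²·[8·π·a^3/3].
Hence A² = 1/[8·π·a^3/3].
With a = 1.21: A² = 0.06738 and A = 0.2596.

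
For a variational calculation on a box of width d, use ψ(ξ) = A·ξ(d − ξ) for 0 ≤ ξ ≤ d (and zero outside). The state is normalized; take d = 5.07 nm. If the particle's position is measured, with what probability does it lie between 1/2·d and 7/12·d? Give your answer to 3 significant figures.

P ≈ 0.153

P = ∫_{1/2·d}^{7/12·d} |ψ(ξ)|² dξ.
The normalization integral ∫|ψ|²dξ over the whole domain equals d^5/30·A², and A² cancels in the ratio.
Substituting u = ξ/d, A² and the length scale cancel in the ratio: P = ∫_{1/2}^{7/12} u^2·(1 - u)^2 du / ∫_{0}^{1} u^2·(1 - u)^2 du.
An antiderivative of u^2·(1 - u)^2 is u^3·(6·u^2 - 15·u + 10)/30; evaluating from 1/2 to 7/12 gives ≈ 0.0051127, while the full integral is 1/30.
The result is P = 0.1534.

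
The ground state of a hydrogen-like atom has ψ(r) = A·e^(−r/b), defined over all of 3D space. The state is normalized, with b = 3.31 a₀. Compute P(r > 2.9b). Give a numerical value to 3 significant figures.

P ≈ 0.0715

Integrate the radial probability density 4πr²|ψ|² over r > 2.9b.
The full normalization integral is A²·[π·b^3] = 1, fixing A².
Substituting u = r/b, A², 4π and the length scale all cancel in the ratio: P = ∫_{2.9}^{∞} u^2·e^(-2·u) du / ∫_{0}^{∞} u^2·e^(-2·u) du.
With ∫ u^2·e^(-2·u) du = -(2·u^2 + 2·u + 1)·e^(-2·u)/4 + C, the region integral is 1181·e^(-29/5)/200 and the full one is 1/4.
The region integral divided by the full integral gives P = 0.07151.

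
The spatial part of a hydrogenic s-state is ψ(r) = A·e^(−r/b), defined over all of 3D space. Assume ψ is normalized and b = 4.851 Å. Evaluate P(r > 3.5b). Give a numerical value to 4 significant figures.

P ≈ 0.02964

P = ∫ |ψ|² 4πr² dr over r > 3.5b.
The full normalization integral is A²·[π·b^3] = 1, fixing A².
In terms of u = r/b (A², 4π and the length scale all cancel between numerator and denominator), P = [∫_{3.5}^{∞} u^2·e^(-2·u) du] / [∫_{0}^{∞} u^2·e^(-2·u) du].
With ∫ u^2·e^(-2·u) du = -(2·u^2 + 2·u + 1)·e^(-2·u)/4 + C, the region integral is 65·e^(-7)/8 and the full one is 1/4.
This evaluates to P = 0.029636.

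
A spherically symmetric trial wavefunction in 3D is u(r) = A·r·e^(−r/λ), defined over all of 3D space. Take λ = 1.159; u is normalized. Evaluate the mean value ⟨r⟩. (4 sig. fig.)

By definition ⟨r⟩ = ∫ r |u(r)|² 4πr² dr.
Since the A² factors cancel between numerator and denominator, ⟨r⟩ = 5·λ/2.
With λ = 1.159, ⟨r⟩ = 2.8975.

⟨r⟩ ≈ 2.898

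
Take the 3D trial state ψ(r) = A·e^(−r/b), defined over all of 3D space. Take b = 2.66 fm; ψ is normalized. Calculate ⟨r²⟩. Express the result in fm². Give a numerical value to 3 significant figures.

⟨r^2⟩ ≈ 21.2 fm^2

By definition ⟨r²⟩ = ∫ r^2 |ψ(r)|² 4πr² dr.
The ratio of the moment integral to the normalization integral gives ⟨r²⟩ = 3·b^2.
Putting b = 2.66 gives 21.23.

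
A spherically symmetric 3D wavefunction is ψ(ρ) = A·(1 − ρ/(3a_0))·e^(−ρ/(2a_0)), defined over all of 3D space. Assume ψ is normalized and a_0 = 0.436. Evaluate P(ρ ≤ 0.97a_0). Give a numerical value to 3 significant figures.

P ≈ 0.134

With dV = 4πρ²dρ, the probability is ∫|ψ|² dV over ρ ≤ 0.97a_0.
Normalization gives A² = 1/(8·π·a_0^3/3).
In terms of u = ρ/a_0 (A², 4π and the length scale all cancel between numerator and denominator), P = [∫_{0}^{0.97} u^2·(1 - u/3)^2·e^(-u) du] / [∫_{0}^{∞} u^2·(1 - u/3)^2·e^(-u) du].
Using ∫ u^2·(1 - u/3)^2·e^(-u) du = (-u^4 + 2·u^3 - 3·u^2 - 6·u - 6)·e^(-u)/9, the numerator is ≈ 0.089507 and the denominator is 2/3.
This evaluates to P = 0.1343.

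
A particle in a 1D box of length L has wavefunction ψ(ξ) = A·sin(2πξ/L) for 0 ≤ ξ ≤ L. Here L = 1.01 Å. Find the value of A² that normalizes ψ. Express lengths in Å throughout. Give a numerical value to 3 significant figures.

A^2 ≈ 1.98 Å^(-1)

We need A² ∫|f|² dξ = 1, taking the integral from 0 to L.
Using sin²θ = (1 − cos 2θ)/2, ∫|ψ|² dξ = A²·(L/2).
Hence A² = 1/[L/2].
With L = 1.01: A² = 1.980 and A = 1.407.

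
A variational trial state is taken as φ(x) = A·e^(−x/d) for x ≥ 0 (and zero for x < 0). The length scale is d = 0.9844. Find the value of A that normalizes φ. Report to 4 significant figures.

A ≈ 1.425

The normalization condition is ∫|φ|² dx = 1 from 0 to ∞.
Carrying out the integral gives A² · d/2.
Setting this equal to 1 gives A² = 1/(d/2).
Substituting d = 0.9844 gives A² = 2.0317, so A = 1.4254.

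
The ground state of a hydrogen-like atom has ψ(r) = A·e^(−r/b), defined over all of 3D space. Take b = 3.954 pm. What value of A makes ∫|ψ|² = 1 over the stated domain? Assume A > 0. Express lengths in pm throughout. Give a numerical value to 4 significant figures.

A ≈ 0.07176 pm^(-3/2)

Require ∫ |ψ|² 4πr² dr = 1 over the whole domain.
(Spherical symmetry: dV = 4πr² dr.)
The integral (without the A² prefactor) comes out to π·b^3.
Substituting b = 3.954 gives A² = 0.0051492, so A = 0.071758.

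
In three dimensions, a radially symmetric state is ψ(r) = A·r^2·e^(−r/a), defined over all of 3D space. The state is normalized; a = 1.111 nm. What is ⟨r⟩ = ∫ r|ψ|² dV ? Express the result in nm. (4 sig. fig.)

⟨r⟩ ≈ 3.889 nm

By definition ⟨r⟩ = ∫ r |ψ(r)|² 4πr² dr.
The ratio of the moment integral to the normalization integral gives ⟨r⟩ = 7·a/2.
With a = 1.111, ⟨r⟩ = 3.8885.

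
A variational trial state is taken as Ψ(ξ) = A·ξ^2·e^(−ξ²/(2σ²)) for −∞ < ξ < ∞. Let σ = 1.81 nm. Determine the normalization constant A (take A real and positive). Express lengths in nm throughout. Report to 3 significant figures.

A ≈ 0.197 nm^(-5/2)

Require ∫ |Ψ|² dξ = 1 over the whole domain.
Carrying out the integral gives A² · 3·√(π)·σ^5/4.
Hence A² = 1/[3·√(π)·σ^5/4].
Substituting σ = 1.81 gives A² = 0.03872, so A = 0.1968.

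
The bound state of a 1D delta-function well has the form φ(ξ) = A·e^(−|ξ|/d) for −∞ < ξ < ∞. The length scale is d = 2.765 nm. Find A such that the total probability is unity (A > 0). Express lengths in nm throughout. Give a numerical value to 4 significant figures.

A ≈ 0.6014 nm^(-1/2)

We need A² ∫|f|² dξ = 1, taking the integral from −∞ to ∞.
Using ∫₀^∞ ξⁿ e^(−αξ) dξ = n!/αⁿ⁺¹, with φ = A·e^(−|ξ|/d), the integral evaluates to A²·[d].
So A² = (d)^(−1).
With d = 2.765: A² = 0.36166 and A = 0.60138.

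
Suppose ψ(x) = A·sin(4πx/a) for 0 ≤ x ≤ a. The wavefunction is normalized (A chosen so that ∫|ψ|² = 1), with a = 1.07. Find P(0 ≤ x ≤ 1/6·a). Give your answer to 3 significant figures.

P ≈ 0.201

The probability is P = ∫ |ψ|² dx over [0, 1/6·a].
The normalization integral ∫|ψ|²dx over the whole domain equals a/2·A², and A² cancels in the ratio.
Substituting u = x/a, A² and the length scale cancel in the ratio: P = ∫_{0}^{1/6} sin(4·π·u)^2 du / ∫_{0}^{1} sin(4·π·u)^2 du.
With ∫ sin(4·π·u)^2 du = u/2 - sin(4·π·u)·cos(4·π·u)/(8·π) + C, the region integral is √(3)/(32·π) + 1/12 and the full one is 1/2.
Taking the ratio, P = (√(3)/16 + π/6)/π.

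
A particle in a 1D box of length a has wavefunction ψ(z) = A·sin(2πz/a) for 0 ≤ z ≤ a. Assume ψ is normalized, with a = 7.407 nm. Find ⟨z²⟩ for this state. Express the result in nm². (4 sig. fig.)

⟨z^2⟩ ≈ 17.59 nm^2

⟨z²⟩ = ∫ z^2 |ψ|² dz over the full domain.
Evaluating both integrals, ⟨z²⟩ = -a^2/(8·π^2) + a^2/3.
With a = 7.407, ⟨z^2⟩ = 17.593.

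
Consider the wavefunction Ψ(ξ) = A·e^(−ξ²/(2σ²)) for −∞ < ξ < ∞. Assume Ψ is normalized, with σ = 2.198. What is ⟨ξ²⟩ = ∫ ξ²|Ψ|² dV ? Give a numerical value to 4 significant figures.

⟨ξ^2⟩ ≈ 2.416

⟨ξ²⟩ = ∫ ξ^2 |Ψ|² dξ over the full domain.
The ratio of the moment integral to the normalization integral gives ⟨ξ²⟩ = σ^2/2.
Putting σ = 2.198 gives 2.4156.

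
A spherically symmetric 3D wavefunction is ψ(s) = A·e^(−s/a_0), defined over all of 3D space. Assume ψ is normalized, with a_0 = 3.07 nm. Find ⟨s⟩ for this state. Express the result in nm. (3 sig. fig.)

By definition ⟨s⟩ = ∫ s |ψ(s)|² 4πs² ds.
With ∫₀^∞ s^3 e^(−αs) ds = 3!/α^4, since the A² factors cancel between numerator and denominator, ⟨s⟩ = 3·a_0/2.
With a_0 = 3.07, ⟨s⟩ = 4.605.

⟨s⟩ ≈ 4.61 nm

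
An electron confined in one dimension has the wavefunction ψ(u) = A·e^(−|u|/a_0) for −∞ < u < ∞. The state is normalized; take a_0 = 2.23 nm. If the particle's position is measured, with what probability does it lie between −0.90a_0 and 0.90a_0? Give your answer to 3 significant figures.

P ≈ 0.835

|ψ|² is the probability density, so P = ∫_{−0.90a_0}^{0.90a_0} |ψ|² du.
The normalization integral ∫|ψ|²du over the whole domain equals a_0·A², and A² cancels in the ratio.
Both integrals are even about u = 0, so only the u ≥ 0 halves are needed (the factors of 2 cancel). Substituting t = u/a_0, A² and the length scale cancel in the ratio: P = ∫_{0}^{0.90} e^(-2·t) dt / ∫_{0}^{∞} e^(-2·t) dt.
Using ∫ e^(-2·t) dt = -e^(-2·t)/2, the numerator is 1/2 - e^(-9/5)/2 and the denominator is 1/2.
Evaluating gives P = 0.8347.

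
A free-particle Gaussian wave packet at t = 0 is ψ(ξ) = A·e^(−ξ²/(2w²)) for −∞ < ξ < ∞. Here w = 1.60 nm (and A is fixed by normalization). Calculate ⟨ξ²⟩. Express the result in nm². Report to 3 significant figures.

By definition ⟨ξ²⟩ = ∫ ξ^2 |ψ(ξ)|² dξ.
With ∫_{−∞}^{∞} ξ^(2m) e^(−αξ²) dξ = (2m−1)!!·√π / (2^m α^(m+1/2)), the ratio of the moment integral to the normalization integral gives ⟨ξ²⟩ = w^2/2.
Putting w = 1.60 gives 1.280.

⟨ξ^2⟩ ≈ 1.28 nm^2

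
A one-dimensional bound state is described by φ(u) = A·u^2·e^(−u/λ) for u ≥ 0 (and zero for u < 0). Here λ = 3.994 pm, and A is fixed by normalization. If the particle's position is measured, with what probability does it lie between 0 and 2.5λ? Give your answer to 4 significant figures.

|φ|² is the probability density, so P = ∫_{0}^{2.5λ} |φ|² du.
The normalization integral ∫|φ|²du over the whole domain equals 3·λ^5/4·A², and A² cancels in the ratio.
In terms of t = u/λ (A² and the length scale cancel between numerator and denominator), P = [∫_{0}^{2.5} t^4·e^(-2·t) dt] / [∫_{0}^{∞} t^4·e^(-2·t) dt].
Using ∫ t^4·e^(-2·t) dt = -(t^4/2 + t^3 + 3·t^2/2 + 3·t/2 + 3/4)·e^(-2·t), the numerator is 3/4 - 1569·e^(-5)/32 and the denominator is 3/4.
The result is P = 0.55951.

P ≈ 0.5595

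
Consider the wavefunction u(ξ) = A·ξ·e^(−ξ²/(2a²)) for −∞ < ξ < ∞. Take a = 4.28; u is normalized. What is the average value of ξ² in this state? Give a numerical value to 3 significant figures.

⟨ξ²⟩ = ∫ ξ^2 |u|² dξ over the full domain.
Differentiating ∫e^(−αξ²) dξ = √(π/α) under α to get the higher moments, the ratio of the moment integral to the normalization integral gives ⟨ξ²⟩ = 3·a^2/2.
Putting a = 4.28 gives 27.48.

⟨ξ^2⟩ ≈ 27.5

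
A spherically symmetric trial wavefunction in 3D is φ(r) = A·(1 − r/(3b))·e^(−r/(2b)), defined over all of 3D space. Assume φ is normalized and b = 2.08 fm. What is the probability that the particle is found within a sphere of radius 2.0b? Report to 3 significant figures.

P ≈ 0.323

P = ∫ |φ|² 4πr² dr over r ≤ 2.0b.
A² is fixed by ∫₀^∞ 4πr²|φ|² dr = 1, i.e. A² = (8·π·b^3/3)^(−1).
Substituting u = r/b, A², 4π and the length scale all cancel in the ratio: P = ∫_{0}^{2.0} u^2·(1 - u/3)^2·e^(-u) du / ∫_{0}^{∞} u^2·(1 - u/3)^2·e^(-u) du.
An antiderivative of u^2·(1 - u/3)^2·e^(-u) is (-u^4 + 2·u^3 - 3·u^2 - 6·u - 6)·e^(-u)/9; evaluating from 0 to 2.0 gives 2/3 - 10·e^(-2)/3, while the full integral is 2/3.
This evaluates to P = 0.3233.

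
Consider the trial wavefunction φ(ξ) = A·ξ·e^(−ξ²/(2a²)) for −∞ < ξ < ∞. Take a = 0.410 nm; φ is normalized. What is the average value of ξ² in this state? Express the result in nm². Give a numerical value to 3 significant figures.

⟨ξ^2⟩ ≈ 0.252 nm^2

⟨ξ²⟩ = ∫ ξ^2 |φ|² dξ over the full domain.
Since the A² factors cancel between numerator and denominator, ⟨ξ²⟩ = 3·a^2/2.
With a = 0.410, ⟨ξ^2⟩ = 0.2522.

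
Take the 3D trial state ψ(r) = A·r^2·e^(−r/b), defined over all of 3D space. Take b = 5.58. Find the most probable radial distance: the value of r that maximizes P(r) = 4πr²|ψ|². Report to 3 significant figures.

r ≈ 16.7

Differentiate P(r) = 4πr²|ψ|² with respect to r and set to zero.
Solving yields r = 3·b.
With b = 5.58, the most probable radial distance is 16.74.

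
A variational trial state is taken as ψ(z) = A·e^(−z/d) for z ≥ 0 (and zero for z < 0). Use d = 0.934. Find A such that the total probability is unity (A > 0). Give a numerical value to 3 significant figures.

Normalization requires ∫|ψ|² dz = 1, integrated from 0 to ∞.
∫|ψ|² dz = A²·(d/2).
Setting this equal to 1 gives A² = 1/(d/2).
Substituting d = 0.934 gives A² = 2.141, so A = 1.463.

A ≈ 1.46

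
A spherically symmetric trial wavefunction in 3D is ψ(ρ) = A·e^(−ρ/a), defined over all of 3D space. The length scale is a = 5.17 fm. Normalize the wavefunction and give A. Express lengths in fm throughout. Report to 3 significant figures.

A ≈ 0.0480 fm^(-3/2)

We need A² ∫|f|² 4πρ² dρ = 1, taking the integral from 0 to ∞.
With ∫₀^∞ ρ^2 e^(−αρ) dρ = 2!/α^3, ∫|ψ|² 4πρ² dρ = A²·(π·a^3).
So A² = (π·a^3)^(−1).
Plugging in a = 5.17 yields A = 0.04799.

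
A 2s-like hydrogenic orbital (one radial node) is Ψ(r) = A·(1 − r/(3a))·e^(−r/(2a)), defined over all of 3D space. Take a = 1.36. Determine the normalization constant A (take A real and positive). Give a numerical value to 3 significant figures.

A ≈ 0.218

The normalization condition is ∫|Ψ|² 4πr² dr = 1 from 0 to ∞.
Recall ∫₀^∞ r^m e^(−r/β) dr = m!·β^(m+1), carrying out the integral gives A² · 8·π·a^3/3.
So A² = (8·π·a^3/3)^(−1).
Plugging in a = 1.36 yields A = 0.2178.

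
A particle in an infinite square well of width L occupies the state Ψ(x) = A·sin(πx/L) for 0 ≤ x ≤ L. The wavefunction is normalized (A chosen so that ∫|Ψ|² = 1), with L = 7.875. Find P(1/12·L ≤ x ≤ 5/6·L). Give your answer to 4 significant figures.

P ≈ 0.9674

P = ∫_{1/12·L}^{5/6·L} |Ψ(x)|² dx.
The normalization integral ∫|Ψ|²dx over the whole domain equals L/2·A², and A² cancels in the ratio.
Let u = x/L; then A² and the length scale cancel, so P = ∫_{1/12}^{5/6} sin(π·u)^2 du ÷ ∫_{0}^{1} sin(π·u)^2 du.
With ∫ sin(π·u)^2 du = u/2 - sin(2·π·u)/(4·π) + C, the region integral is 1/(8·π) + √(3)/(8·π) + 3/8 and the full one is 1/2.
The result is P = (1 + √(3) + 3·π)/(4·π).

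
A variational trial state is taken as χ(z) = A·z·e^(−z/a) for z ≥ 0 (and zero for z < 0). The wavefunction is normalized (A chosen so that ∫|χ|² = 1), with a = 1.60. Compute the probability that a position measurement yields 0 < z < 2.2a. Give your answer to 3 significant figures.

P ≈ 0.815

P = ∫_{0}^{2.2a} |χ(z)|² dz.
Since A² = 1/(a^3/4), this is the region integral divided by the full normalization integral.
In terms of u = z/a (A² and the length scale cancel between numerator and denominator), P = [∫_{0}^{2.2} u^2·e^(-2·u) du] / [∫_{0}^{∞} u^2·e^(-2·u) du].
An antiderivative of u^2·e^(-2·u) is -(2·u^2 + 2·u + 1)·e^(-2·u)/4; evaluating from 0 to 2.2 gives 1/4 - 377·e^(-22/5)/100, while the full integral is 1/4.
Evaluating gives P = 0.8149.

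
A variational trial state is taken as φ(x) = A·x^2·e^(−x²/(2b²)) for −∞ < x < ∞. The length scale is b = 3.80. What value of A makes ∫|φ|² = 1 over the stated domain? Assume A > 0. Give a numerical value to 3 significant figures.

We need A² ∫|f|² dx = 1, taking the integral from −∞ to ∞.
With ∫_{−∞}^{∞} x^(2m) e^(−αx²) dx = (2m−1)!!·√π / (2^m α^(m+1/2)), ∫|φ|² dx = A²·(3·√(π)·b^5/4).
So A² = (3·√(π)·b^5/4)^(−1).
Plugging in b = 3.80 yields A = 0.03081.

A ≈ 0.0308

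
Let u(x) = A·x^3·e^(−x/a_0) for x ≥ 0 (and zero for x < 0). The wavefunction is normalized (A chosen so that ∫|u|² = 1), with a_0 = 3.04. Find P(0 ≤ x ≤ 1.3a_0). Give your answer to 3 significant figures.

|u|² is the probability density, so P = ∫_{0}^{1.3a_0} |u|² dx.
With A² fixed by ∫|u|² = 1, i.e. A² = (45·a_0^7/8)^(−1), substitute and integrate.
Let t = x/a_0; then A² and the length scale cancel, so P = ∫_{0}^{1.3} t^6·e^(-2·t) dt ÷ ∫_{0}^{∞} t^6·e^(-2·t) dt.
With ∫ t^6·e^(-2·t) dt = -(4·t^6 + 12·t^5 + 30·t^4 + 60·t^3 + 90·t^2 + 90·t + 45)·e^(-2·t)/8 + C, the region integral is ≈ 0.096582 and the full one is 45/8.
This works out to P = 0.01717.

P ≈ 0.0172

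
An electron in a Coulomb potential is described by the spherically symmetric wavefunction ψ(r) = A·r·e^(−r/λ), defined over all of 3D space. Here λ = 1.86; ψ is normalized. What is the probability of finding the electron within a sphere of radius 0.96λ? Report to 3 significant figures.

Integrate the radial probability density 4πr²|ψ|² over r ≤ 0.96λ.
A² is fixed by ∫₀^∞ 4πr²|ψ|² dr = 1, i.e. A² = (3·π·λ^5)^(−1).
In terms of u = r/λ (A², 4π and the length scale all cancel between numerator and denominator), P = [∫_{0}^{0.96} u^4·e^(-2·u) du] / [∫_{0}^{∞} u^4·e^(-2·u) du].
Using ∫ u^4·e^(-2·u) du = -(u^4/2 + u^3 + 3·u^2/2 + 3·u/2 + 3/4)·e^(-2·u), the numerator is ≈ 0.034293 and the denominator is 3/4.
This evaluates to P = 0.04572.

P ≈ 0.0457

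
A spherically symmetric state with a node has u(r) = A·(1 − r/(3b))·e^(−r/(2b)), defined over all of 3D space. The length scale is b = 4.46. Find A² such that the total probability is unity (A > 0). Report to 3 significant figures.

A^2 ≈ 0.00135

Normalization requires ∫|u|² 4πr² dr = 1, integrated from 0 to ∞.
The angular integral contributes 4π, leaving ∫₀^∞ r²|u|² dr.
Recall ∫₀^∞ r^m e^(−r/β) dr = m!·β^(m+1), carrying out the integral gives A² · 8·π·b^3/3.
So A² = (8·π·b^3/3)^(−1).
Plugging in b = 4.46 yields A = 0.03668.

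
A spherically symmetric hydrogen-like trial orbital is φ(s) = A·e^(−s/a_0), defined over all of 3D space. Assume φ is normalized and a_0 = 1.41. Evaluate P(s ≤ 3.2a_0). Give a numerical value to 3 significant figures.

Integrate the radial probability density 4πs²|φ|² over s ≤ 3.2a_0.
The full normalization integral is A²·[π·a_0^3] = 1, fixing A².
Substituting u = s/a_0, A², 4π and the length scale all cancel in the ratio: P = ∫_{0}^{3.2} u^2·e^(-2·u) du / ∫_{0}^{∞} u^2·e^(-2·u) du.
With ∫ u^2·e^(-2·u) du = -(2·u^2 + 2·u + 1)·e^(-2·u)/4 + C, the region integral is 1/4 - 697·e^(-32/5)/100 and the full one is 1/4.
Taking the ratio yields P = 0.9537.

P ≈ 0.954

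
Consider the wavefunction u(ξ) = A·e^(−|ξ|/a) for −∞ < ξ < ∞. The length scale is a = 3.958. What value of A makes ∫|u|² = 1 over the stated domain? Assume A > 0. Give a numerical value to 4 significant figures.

Normalization requires ∫|u|² dξ = 1, integrated from −∞ to ∞.
Recall ∫₀^∞ ξ^m e^(−ξ/β) dξ = m!·β^(m+1), ∫|u|² dξ = A²·(a).
Hence A² = 1/[a].
With a = 3.958: A² = 0.25265 and A = 0.50265.

A ≈ 0.5026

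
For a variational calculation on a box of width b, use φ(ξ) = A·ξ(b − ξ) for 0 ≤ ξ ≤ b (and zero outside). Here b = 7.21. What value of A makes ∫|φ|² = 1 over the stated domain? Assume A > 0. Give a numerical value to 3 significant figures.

Require ∫ |φ|² dξ = 1 over the whole domain.
With φ = A·ξ(b − ξ), the integral evaluates to A²·[b^5/30].
Setting this equal to 1 gives A² = 1/(b^5/30).
With b = 7.21: A² = 0.001540 and A = 0.03924.

A ≈ 0.0392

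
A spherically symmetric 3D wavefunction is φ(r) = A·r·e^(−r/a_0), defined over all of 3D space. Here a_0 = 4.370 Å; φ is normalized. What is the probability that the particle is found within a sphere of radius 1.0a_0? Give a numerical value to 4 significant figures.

P ≈ 0.05265

With dV = 4πr²dr, the probability is ∫|φ|² dV over r ≤ 1.0a_0.
Normalization gives A² = 1/(3·π·a_0^5).
Substituting u = r/a_0, A², 4π and the length scale all cancel in the ratio: P = ∫_{0}^{1.0} u^4·e^(-2·u) du / ∫_{0}^{∞} u^4·e^(-2·u) du.
With ∫ u^4·e^(-2·u) du = -(u^4/2 + u^3 + 3·u^2/2 + 3·u/2 + 3/4)·e^(-2·u) + C, the region integral is 3/4 - 21·e^(-2)/4 and the full one is 3/4.
The region integral divided by the full integral gives P = 0.052653.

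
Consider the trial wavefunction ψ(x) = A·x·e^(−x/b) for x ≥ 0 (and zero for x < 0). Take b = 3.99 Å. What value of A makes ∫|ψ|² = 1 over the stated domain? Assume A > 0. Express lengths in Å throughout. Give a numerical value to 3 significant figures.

The normalization condition is ∫|ψ|² dx = 1 from 0 to ∞.
With ψ = A·x·e^(−x/b), the integral evaluates to A²·[b^3/4].
Hence A² = 1/[b^3/4].
With b = 3.99: A² = 0.06297 and A = 0.2509.

A ≈ 0.251 Å^(-3/2)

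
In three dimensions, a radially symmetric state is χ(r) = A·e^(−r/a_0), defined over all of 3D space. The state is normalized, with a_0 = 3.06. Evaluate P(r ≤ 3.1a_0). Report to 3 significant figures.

P ≈ 0.946

P = ∫ |χ|² 4πr² dr over r ≤ 3.1a_0.
Normalization gives A² = 1/(π·a_0^3).
Substituting u = r/a_0, A², 4π and the length scale all cancel in the ratio: P = ∫_{0}^{3.1} u^2·e^(-2·u) du / ∫_{0}^{∞} u^2·e^(-2·u) du.
With ∫ u^2·e^(-2·u) du = -(2·u^2 + 2·u + 1)·e^(-2·u)/4 + C, the region integral is 1/4 - 1321·e^(-31/5)/200 and the full one is 1/4.
Taking the ratio yields P = 0.9464.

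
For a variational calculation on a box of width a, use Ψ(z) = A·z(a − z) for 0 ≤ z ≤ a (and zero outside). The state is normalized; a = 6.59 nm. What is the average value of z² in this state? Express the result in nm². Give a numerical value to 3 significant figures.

⟨z^2⟩ ≈ 12.4 nm^2

The expectation value is the |Ψ|²-weighted average of z^2: ∫ z^2|Ψ|² dz.
The ratio of the moment integral to the normalization integral gives ⟨z²⟩ = 2·a^2/7.
With a = 6.59, ⟨z^2⟩ = 12.41.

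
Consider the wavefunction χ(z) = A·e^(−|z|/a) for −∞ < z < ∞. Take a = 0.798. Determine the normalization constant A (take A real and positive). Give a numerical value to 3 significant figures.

Require ∫ |χ|² dz = 1 over the whole domain.
Using ∫₀^∞ zⁿ e^(−αz) dz = n!/αⁿ⁺¹, the integral (without the A² prefactor) comes out to a.
Setting this equal to 1 gives A² = 1/(a).
With a = 0.798: A² = 1.253 and A = 1.119.

A ≈ 1.12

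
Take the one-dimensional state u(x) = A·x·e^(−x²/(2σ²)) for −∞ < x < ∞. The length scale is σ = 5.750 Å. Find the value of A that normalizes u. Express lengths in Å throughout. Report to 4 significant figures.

A ≈ 0.07704 Å^(-3/2)

Require ∫ |u|² dx = 1 over the whole domain.
Using the Gaussian integral ∫_{−∞}^{∞} e^(−αx²) dx = √(π/α), carrying out the integral gives A² · √(π)·σ^3/2.
Setting this equal to 1 gives A² = 1/(√(π)·σ^3/2).
Substituting σ = 5.750 gives A² = 0.0059354, so A = 0.077042.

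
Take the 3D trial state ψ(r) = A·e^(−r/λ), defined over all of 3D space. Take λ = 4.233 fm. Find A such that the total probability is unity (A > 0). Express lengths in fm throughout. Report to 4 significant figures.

We need A² ∫|f|² 4πr² dr = 1, taking the integral from 0 to ∞.
The angular integral contributes 4π, leaving ∫₀^∞ r²|ψ|² dr.
With ∫₀^∞ r^2 e^(−αr) dr = 2!/α^3, with ψ = A·e^(−r/λ), the integral evaluates to A²·[π·λ^3].
Setting this equal to 1 gives A² = 1/(π·λ^3).
With λ = 4.233: A² = 0.0041967 and A = 0.064782.

A ≈ 0.06478 fm^(-3/2)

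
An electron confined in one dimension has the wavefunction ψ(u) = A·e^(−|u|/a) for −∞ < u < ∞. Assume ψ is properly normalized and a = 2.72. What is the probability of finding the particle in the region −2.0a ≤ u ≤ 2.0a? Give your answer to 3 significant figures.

P ≈ 0.982

|ψ|² is the probability density, so P = ∫_{−2.0a}^{2.0a} |ψ|² du.
With A² fixed by ∫|ψ|² = 1, i.e. A² = (a)^(−1), substitute and integrate.
By symmetry take twice the u ≥ 0 contribution in numerator and denominator; the 2's cancel. Substituting t = u/a, A² and the length scale cancel in the ratio: P = ∫_{0}^{2.0} e^(-2·t) dt / ∫_{0}^{∞} e^(-2·t) dt.
With ∫ e^(-2·t) dt = -e^(-2·t)/2 + C, the region integral is 1/2 - e^(-4)/2 and the full one is 1/2.
Taking the ratio, P = 0.9817.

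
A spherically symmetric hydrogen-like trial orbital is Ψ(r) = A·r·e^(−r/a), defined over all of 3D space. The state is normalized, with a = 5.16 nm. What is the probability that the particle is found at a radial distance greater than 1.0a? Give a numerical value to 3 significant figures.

With dV = 4πr²dr, the probability is ∫|Ψ|² dV over r > 1.0a.
Normalization gives A² = 1/(3·π·a^5).
In terms of u = r/a (A², 4π and the length scale all cancel between numerator and denominator), P = [∫_{1.0}^{∞} u^4·e^(-2·u) du] / [∫_{0}^{∞} u^4·e^(-2·u) du].
An antiderivative of u^4·e^(-2·u) is -(u^4/2 + u^3 + 3·u^2/2 + 3·u/2 + 3/4)·e^(-2·u); evaluating from 1.0 to ∞ gives 21·e^(-2)/4, while the full integral is 3/4.
The region integral divided by the full integral gives P = 0.9473.

P ≈ 0.947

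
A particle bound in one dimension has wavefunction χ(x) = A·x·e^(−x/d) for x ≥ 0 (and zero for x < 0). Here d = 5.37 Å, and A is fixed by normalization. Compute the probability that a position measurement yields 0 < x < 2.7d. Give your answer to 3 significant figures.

The probability is P = ∫ |χ|² dx over [0, 2.7d].
The normalization integral ∫|χ|²dx over the whole domain equals d^3/4·A², and A² cancels in the ratio.
Let u = x/d; then A² and the length scale cancel, so P = ∫_{0}^{2.7} u^2·e^(-2·u) du ÷ ∫_{0}^{∞} u^2·e^(-2·u) du.
With ∫ u^2·e^(-2·u) du = -(2·u^2 + 2·u + 1)·e^(-2·u)/4 + C, the region integral is 1/4 - 1049·e^(-27/5)/200 and the full one is 1/4.
Taking the ratio, P = 0.9052.

P ≈ 0.905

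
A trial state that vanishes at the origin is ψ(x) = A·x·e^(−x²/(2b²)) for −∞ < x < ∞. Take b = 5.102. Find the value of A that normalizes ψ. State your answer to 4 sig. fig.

Normalization requires ∫|ψ|² dx = 1, integrated from −∞ to ∞.
∫|ψ|² dx = A²·(√(π)·b^3/2).
So A² = (√(π)·b^3/2)^(−1).
Plugging in b = 5.102 yields A = 0.092176.

A ≈ 0.09218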